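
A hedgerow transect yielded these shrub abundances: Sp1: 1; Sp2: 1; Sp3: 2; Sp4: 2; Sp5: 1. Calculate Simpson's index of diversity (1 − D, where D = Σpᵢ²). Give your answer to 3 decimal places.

Total N = 1+1+2+2+1 = 7, so the proportions are 0.14286, 0.14286, 0.28571, 0.28571, 0.14286 (working shown to 5 dp, full precision carried).
D = 0.14286² + 0.14286² + 0.28571² + 0.28571² + 0.14286² = 0.02041 + 0.02041 + 0.08163 + 0.08163 + 0.02041 = 0.22449.
So 1 − D = 0.77551, i.e. 0.776 to 3 decimal places.

0.776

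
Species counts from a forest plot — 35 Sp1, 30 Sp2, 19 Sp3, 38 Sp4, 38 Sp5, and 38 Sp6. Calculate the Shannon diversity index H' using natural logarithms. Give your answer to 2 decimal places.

Total N = 35+30+19+38+38+38 = 198, so the proportions are 0.1768, 0.1515, 0.096, 0.1919, 0.1919, 0.1919 (working shown to 4 dp, full precision carried).
Each pᵢ ln pᵢ term: 0.1768×(-1.7329)=-0.3063, 0.1515×(-1.8871)=-0.2859, 0.096×(-2.3438)=-0.2249, 0.1919×(-1.6507)=-0.3168, 0.1919×(-1.6507)=-0.3168, 0.1919×(-1.6507)=-0.3168.
Sum = -1.7675, so H' = 1.77.

1.77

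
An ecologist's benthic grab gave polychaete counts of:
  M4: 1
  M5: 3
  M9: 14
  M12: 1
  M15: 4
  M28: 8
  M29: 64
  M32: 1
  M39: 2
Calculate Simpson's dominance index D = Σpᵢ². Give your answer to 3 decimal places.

0.457

Total N = 1+3+14+1+4+8+64+1+2 = 98, so the proportions are 0.0102, 0.03061, 0.14286, 0.0102, 0.04082, 0.08163, 0.65306, 0.0102, 0.02041 (working shown to 5 dp, full precision carried).
D = 0.0102² + 0.03061² + 0.14286² + 0.0102² + 0.04082² + 0.08163² + 0.65306² + 0.0102² + 0.02041² = 0.00010 + 0.00094 + 0.02041 + 0.00010 + 0.00167 + 0.00666 + 0.42649 + 0.00010 + 0.00042 = 0.45689.
To 3 decimal places, D = 0.457.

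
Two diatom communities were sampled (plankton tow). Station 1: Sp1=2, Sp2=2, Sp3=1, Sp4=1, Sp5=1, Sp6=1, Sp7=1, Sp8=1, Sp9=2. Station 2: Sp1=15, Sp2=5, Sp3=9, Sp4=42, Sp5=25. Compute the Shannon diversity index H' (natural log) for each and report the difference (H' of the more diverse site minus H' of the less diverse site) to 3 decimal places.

0.760

Station 1: N=12, proportions 0.16667, 0.16667, 0.08333, 0.08333, 0.08333, 0.08333, 0.08333, 0.08333, 0.16667, giving H' = 2.13833 (working shown to 5 dp, full precision carried).
Station 2: N=96, proportions 0.15625, 0.05208, 0.09375, 0.4375, 0.26042, giving H' = 1.37792.
Difference = |2.13833 − 1.37792| = 0.76041, i.e. 0.760 to 3 decimal places.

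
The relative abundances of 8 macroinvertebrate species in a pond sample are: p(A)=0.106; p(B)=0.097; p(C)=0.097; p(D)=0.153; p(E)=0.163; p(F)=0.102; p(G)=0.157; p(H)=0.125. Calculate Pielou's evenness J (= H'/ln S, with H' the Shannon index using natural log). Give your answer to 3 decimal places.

0.989

H' = −Σ pᵢ ln pᵢ = −((-0.23790) + (-0.22631) + (-0.22631) + (-0.28723) + (-0.29568) + (-0.23284) + (-0.29069) + (-0.25993)) = 2.05688 (working shown to 5 dp, full precision carried).
With S = 8 species, ln S = 2.07944, so J = 2.05688/2.07944 = 0.98915, i.e. 0.989 to 3 decimal places.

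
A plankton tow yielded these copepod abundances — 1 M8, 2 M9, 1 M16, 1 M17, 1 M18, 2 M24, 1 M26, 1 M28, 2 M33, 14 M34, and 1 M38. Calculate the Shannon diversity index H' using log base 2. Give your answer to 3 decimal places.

Total N = 1+2+1+1+1+2+1+1+2+14+1 = 27, so the proportions are 0.037037, 0.074074, 0.037037, 0.037037, 0.037037, 0.074074, 0.037037, 0.037037, 0.074074, 0.518519, 0.037037 (working shown to 6 dp, full precision carried).
Each pᵢ log₂ pᵢ term: 0.037037×(-4.754888)=-0.176107, 0.074074×(-3.754888)=-0.278140, 0.037037×(-4.754888)=-0.176107, 0.037037×(-4.754888)=-0.176107, 0.037037×(-4.754888)=-0.176107, 0.074074×(-3.754888)=-0.278140, 0.037037×(-4.754888)=-0.176107, 0.037037×(-4.754888)=-0.176107, 0.074074×(-3.754888)=-0.278140, 0.518519×(-0.947533)=-0.491313, 0.037037×(-4.754888)=-0.176107.
Sum = -2.558481, so H' = 2.558.

2.558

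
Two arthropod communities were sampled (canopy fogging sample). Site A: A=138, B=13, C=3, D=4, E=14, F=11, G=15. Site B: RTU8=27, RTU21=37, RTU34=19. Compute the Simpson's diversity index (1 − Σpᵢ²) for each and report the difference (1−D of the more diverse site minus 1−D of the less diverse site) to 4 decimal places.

Site A: N=198, proportions 0.69697, 0.065657, 0.015152, 0.020202, 0.070707, 0.055556, 0.075758, giving 1−D = 0.495460 (working shown to 6 dp, full precision carried).
Site B: N=83, proportions 0.325301, 0.445783, 0.228916, giving 1−D = 0.643054.
Difference = |0.495460 − 0.643054| = 0.147594, i.e. 0.1476 to 4 decimal places.

0.1476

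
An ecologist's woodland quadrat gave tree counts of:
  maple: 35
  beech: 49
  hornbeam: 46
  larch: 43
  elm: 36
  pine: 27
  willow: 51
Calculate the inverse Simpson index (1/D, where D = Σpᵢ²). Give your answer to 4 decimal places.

6.7422

Total N = 35+49+46+43+36+27+51 = 287, so the proportions are 0.12195122, 0.17073171, 0.16027875, 0.14982578, 0.12543554, 0.09407666, 0.17770035 (working shown to 8 dp, full precision carried).
D = 0.12195122² + 0.17073171² + 0.16027875² + 0.14982578² + 0.12543554² + 0.09407666² + 0.17770035² = 0.01487210 + 0.02914932 + 0.02568928 + 0.02244777 + 0.01573407 + 0.00885042 + 0.03157741 = 0.14832036.
So 1/D = 6.742163, i.e. 6.7422 to 4 decimal places.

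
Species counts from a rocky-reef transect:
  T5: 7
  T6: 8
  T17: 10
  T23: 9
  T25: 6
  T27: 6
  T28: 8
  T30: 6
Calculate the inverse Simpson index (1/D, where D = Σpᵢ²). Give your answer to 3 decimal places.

Total N = 7+8+10+9+6+6+8+6 = 60, so the proportions are 0.1166667, 0.1333333, 0.1666667, 0.15, 0.1, 0.1, 0.1333333, 0.1 (working shown to 7 dp, full precision carried).
D = 0.1166667² + 0.1333333² + 0.1666667² + 0.15² + 0.1² + 0.1² + 0.1333333² + 0.1² = 0.0136111 + 0.0177778 + 0.0277778 + 0.0225000 + 0.0100000 + 0.0100000 + 0.0177778 + 0.0100000 = 0.1294444.
So 1/D = 7.72532, i.e. 7.725 to 3 decimal places.

7.725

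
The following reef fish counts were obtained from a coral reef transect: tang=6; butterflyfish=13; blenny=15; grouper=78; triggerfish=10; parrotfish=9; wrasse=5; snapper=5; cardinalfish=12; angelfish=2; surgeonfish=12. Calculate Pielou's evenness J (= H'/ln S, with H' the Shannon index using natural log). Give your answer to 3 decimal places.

Total N = 6+13+15+78+10+9+5+5+12+2+12 = 167, so the proportions are 0.03593, 0.07784, 0.08982, 0.46707, 0.05988, 0.05389, 0.02994, 0.02994, 0.07186, 0.01198, 0.07186 (working shown to 5 dp, full precision carried).
H' = −Σ pᵢ ln pᵢ = −((-0.11951) + (-0.19874) + (-0.21646) + (-0.35557) + (-0.16859) + (-0.15741) + (-0.10505) + (-0.10505) + (-0.18920) + (-0.05299) + (-0.18920)) = 1.85776.
With S = 11 species, ln S = 2.39790, so J = 1.85776/2.39790 = 0.77475, i.e. 0.775 to 3 decimal places.

0.775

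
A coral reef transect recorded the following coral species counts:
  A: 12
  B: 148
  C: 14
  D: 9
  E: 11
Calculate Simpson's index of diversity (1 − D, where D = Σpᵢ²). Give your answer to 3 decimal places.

Total N = 12+148+14+9+11 = 194, so the proportions are 0.06186, 0.76289, 0.07216, 0.04639, 0.0567 (working shown to 5 dp, full precision carried).
D = 0.06186² + 0.76289² + 0.07216² + 0.04639² + 0.0567² = 0.00383 + 0.58200 + 0.00521 + 0.00215 + 0.00322 = 0.59640.
So 1 − D = 0.40360, i.e. 0.404 to 3 decimal places.

0.404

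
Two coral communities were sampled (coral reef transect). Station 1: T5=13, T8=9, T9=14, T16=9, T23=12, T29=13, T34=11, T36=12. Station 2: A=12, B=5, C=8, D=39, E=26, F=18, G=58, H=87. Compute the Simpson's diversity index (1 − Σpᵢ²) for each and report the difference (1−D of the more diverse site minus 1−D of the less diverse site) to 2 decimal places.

Station 1: N=93, proportions 0.13978, 0.09677, 0.15054, 0.09677, 0.12903, 0.13978, 0.11828, 0.12903, giving 1−D = 0.87224 (working shown to 5 dp, full precision carried).
Station 2: N=253, proportions 0.04743, 0.01976, 0.03162, 0.15415, 0.10277, 0.07115, 0.22925, 0.34387, giving 1−D = 0.78617.
Difference = |0.87224 − 0.78617| = 0.08607, i.e. 0.09 to 2 decimal places.

0.09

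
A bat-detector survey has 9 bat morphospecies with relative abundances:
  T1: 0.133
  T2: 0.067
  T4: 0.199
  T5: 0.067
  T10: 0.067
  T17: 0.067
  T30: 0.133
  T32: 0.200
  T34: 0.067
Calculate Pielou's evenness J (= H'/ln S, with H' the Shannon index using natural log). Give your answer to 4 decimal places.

H' = −Σ pᵢ ln pᵢ = −((-0.268315) + (-0.181105) + (-0.321276) + (-0.181105) + (-0.181105) + (-0.181105) + (-0.268315) + (-0.321888) + (-0.181105)) = 2.085319 (working shown to 6 dp, full precision carried).
With S = 9 species, ln S = 2.197225, so J = 2.085319/2.197225 = 0.949070, i.e. 0.9491 to 4 decimal places.

0.9491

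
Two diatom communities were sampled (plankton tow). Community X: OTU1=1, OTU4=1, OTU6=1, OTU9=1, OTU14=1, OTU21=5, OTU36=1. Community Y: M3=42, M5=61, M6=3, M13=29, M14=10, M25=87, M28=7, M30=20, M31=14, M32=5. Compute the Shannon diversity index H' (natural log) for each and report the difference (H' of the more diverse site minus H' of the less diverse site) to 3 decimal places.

0.225

Community X: N=11, proportions 0.09091, 0.09091, 0.09091, 0.09091, 0.09091, 0.45455, 0.09091, giving H' = 1.66633 (working shown to 5 dp, full precision carried).
Community Y: N=278, proportions 0.15108, 0.21942, 0.01079, 0.10432, 0.03597, 0.31295, 0.02518, 0.07194, 0.05036, 0.01799, giving H' = 1.89099.
Difference = |1.66633 − 1.89099| = 0.22466, i.e. 0.225 to 3 decimal places.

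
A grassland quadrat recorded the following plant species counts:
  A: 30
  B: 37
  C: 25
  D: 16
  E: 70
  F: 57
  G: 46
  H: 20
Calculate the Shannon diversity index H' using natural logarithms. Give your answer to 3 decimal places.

1.972

Total N = 30+37+25+16+70+57+46+20 = 301, so the proportions are 0.09967, 0.12292, 0.08306, 0.05316, 0.23256, 0.18937, 0.15282, 0.06645 (working shown to 5 dp, full precision carried).
Each pᵢ ln pᵢ term: 0.09967×(-2.30591)=-0.22983, 0.12292×(-2.09619)=-0.25767, 0.08306×(-2.48823)=-0.20666, 0.05316×(-2.93452)=-0.15599, 0.23256×(-1.45862)=-0.33921, 0.18937×(-1.66406)=-0.31512, 0.15282×(-1.87847)=-0.28707, 0.06645×(-2.71138)=-0.18016.
Sum = -1.97172, so H' = 1.972.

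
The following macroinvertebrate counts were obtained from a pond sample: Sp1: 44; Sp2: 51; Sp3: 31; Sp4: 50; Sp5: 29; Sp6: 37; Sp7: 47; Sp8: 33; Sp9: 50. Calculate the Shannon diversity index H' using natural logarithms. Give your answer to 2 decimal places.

Total N = 44+51+31+50+29+37+47+33+50 = 372, so the proportions are 0.1183, 0.1371, 0.0833, 0.1344, 0.078, 0.0995, 0.1263, 0.0887, 0.1344 (working shown to 4 dp, full precision carried).
Each pᵢ ln pᵢ term: 0.1183×(-2.1347)=-0.2525, 0.1371×(-1.9871)=-0.2724, 0.0833×(-2.4849)=-0.2071, 0.1344×(-2.0069)=-0.2697, 0.078×(-2.5516)=-0.1989, 0.0995×(-2.3080)=-0.2296, 0.1263×(-2.0687)=-0.2614, 0.0887×(-2.4224)=-0.2149, 0.1344×(-2.0069)=-0.2697.
Sum = -2.1762, so H' = 2.18.

2.18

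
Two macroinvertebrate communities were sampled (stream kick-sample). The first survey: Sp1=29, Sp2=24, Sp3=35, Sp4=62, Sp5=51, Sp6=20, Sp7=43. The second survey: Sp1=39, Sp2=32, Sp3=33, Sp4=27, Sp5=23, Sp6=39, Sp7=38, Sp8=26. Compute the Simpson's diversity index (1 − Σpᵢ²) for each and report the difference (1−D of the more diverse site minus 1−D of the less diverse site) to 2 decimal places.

0.03

The first survey: N=264, proportions 0.10985, 0.09091, 0.13258, 0.23485, 0.19318, 0.07576, 0.16288, giving 1−D = 0.83735 (working shown to 5 dp, full precision carried).
The second survey: N=257, proportions 0.15175, 0.12451, 0.1284, 0.10506, 0.08949, 0.15175, 0.14786, 0.10117, giving 1−D = 0.87081.
Difference = |0.83735 − 0.87081| = 0.03346, i.e. 0.03 to 2 decimal places.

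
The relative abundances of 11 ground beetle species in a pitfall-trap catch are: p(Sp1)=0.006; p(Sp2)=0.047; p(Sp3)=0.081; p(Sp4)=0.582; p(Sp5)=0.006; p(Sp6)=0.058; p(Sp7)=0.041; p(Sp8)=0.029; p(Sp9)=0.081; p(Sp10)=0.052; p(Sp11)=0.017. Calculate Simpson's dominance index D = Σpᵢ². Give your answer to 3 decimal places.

0.363

D = 0.006² + 0.047² + 0.081² + 0.582² + 0.006² + 0.058² + 0.041² + 0.029² + 0.081² + 0.052² + 0.017² = 0.00004 + 0.00221 + 0.00656 + 0.33872 + 0.00004 + 0.00336 + 0.00168 + 0.00084 + 0.00656 + 0.00270 + 0.00029 = 0.36301 (working shown to 5 dp, full precision carried).
To 3 decimal places, D = 0.363.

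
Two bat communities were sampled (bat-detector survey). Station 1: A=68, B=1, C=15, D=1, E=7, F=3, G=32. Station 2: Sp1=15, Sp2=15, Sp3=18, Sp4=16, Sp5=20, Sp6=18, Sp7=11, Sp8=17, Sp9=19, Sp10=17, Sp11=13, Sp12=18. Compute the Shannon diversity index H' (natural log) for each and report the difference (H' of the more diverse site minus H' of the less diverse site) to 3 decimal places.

Station 1: N=127, proportions 0.53543, 0.00787, 0.11811, 0.00787, 0.05512, 0.02362, 0.25197, giving H' = 1.25861 (working shown to 5 dp, full precision carried).
Station 2: N=197, proportions 0.07614, 0.07614, 0.09137, 0.08122, 0.10152, 0.09137, 0.05584, 0.08629, 0.09645, 0.08629, 0.06599, 0.09137, giving H' = 2.47309.
Difference = |1.25861 − 2.47309| = 1.21448, i.e. 1.214 to 3 decimal places.

1.214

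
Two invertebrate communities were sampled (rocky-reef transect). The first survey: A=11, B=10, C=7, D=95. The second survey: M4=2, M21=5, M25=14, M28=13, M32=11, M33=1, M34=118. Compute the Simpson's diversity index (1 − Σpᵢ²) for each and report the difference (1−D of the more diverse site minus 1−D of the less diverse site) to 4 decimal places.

0.0775

The first survey: N=123, proportions 0.089431, 0.081301, 0.056911, 0.772358, giving 1−D = 0.385617 (working shown to 6 dp, full precision carried).
The second survey: N=164, proportions 0.012195, 0.030488, 0.085366, 0.079268, 0.067073, 0.006098, 0.719512, giving 1−D = 0.463117.
Difference = |0.385617 − 0.463117| = 0.077500, i.e. 0.0775 to 4 decimal places.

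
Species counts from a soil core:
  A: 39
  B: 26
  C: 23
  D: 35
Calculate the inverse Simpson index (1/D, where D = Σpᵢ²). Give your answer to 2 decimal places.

3.83

Total N = 39+26+23+35 = 123, so the proportions are 0.317073, 0.211382, 0.186992, 0.284553 (working shown to 6 dp, full precision carried).
D = 0.317073² + 0.211382² + 0.186992² + 0.284553² = 0.100535 + 0.044682 + 0.034966 + 0.080970 = 0.261154.
So 1/D = 3.8292, i.e. 3.83 to 2 decimal places.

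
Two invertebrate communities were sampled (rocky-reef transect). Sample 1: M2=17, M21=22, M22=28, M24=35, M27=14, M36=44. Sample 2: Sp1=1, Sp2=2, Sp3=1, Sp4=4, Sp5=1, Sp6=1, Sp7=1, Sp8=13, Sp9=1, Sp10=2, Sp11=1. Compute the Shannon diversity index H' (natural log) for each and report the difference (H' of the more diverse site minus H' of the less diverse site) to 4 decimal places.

0.1276

Sample 1: N=160, proportions 0.10625, 0.1375, 0.175, 0.21875, 0.0875, 0.275, giving H' = 1.716689 (working shown to 6 dp, full precision carried).
Sample 2: N=28, proportions 0.035714, 0.071429, 0.035714, 0.142857, 0.035714, 0.035714, 0.035714, 0.464286, 0.035714, 0.071429, 0.035714, giving H' = 1.844272.
Difference = |1.716689 − 1.844272| = 0.127583, i.e. 0.1276 to 4 decimal places.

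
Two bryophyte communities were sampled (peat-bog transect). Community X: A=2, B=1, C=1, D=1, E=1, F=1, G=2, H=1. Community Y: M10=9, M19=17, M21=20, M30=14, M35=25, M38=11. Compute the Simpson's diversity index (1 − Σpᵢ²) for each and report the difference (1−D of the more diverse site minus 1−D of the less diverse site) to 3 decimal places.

Community X: N=10, proportions 0.2, 0.1, 0.1, 0.1, 0.1, 0.1, 0.2, 0.1, giving 1−D = 0.86000 (working shown to 5 dp, full precision carried).
Community Y: N=96, proportions 0.09375, 0.17708, 0.20833, 0.14583, 0.26042, 0.11458, giving 1−D = 0.81424.
Difference = |0.86000 − 0.81424| = 0.04576, i.e. 0.046 to 3 decimal places.

0.046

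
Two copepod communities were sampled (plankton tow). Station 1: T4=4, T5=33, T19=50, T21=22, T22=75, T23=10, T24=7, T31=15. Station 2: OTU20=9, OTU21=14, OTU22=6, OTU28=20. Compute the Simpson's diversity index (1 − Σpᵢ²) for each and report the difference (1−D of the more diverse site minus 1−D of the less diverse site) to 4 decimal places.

0.0807

Station 1: N=216, proportions 0.018519, 0.152778, 0.231481, 0.101852, 0.347222, 0.046296, 0.032407, 0.069444, giving 1−D = 0.783779 (working shown to 6 dp, full precision carried).
Station 2: N=49, proportions 0.183673, 0.285714, 0.122449, 0.408163, giving 1−D = 0.703040.
Difference = |0.783779 − 0.703040| = 0.080739, i.e. 0.0807 to 4 decimal places.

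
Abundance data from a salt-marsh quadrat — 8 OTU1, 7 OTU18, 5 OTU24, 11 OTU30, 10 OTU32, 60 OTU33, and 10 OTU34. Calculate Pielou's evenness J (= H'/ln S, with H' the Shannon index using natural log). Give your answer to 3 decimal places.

0.770

Total N = 8+7+5+11+10+60+10 = 111, so the proportions are 0.07207, 0.06306, 0.04505, 0.0991, 0.09009, 0.54054, 0.09009 (working shown to 5 dp, full precision carried).
H' = −Σ pᵢ ln pᵢ = −((-0.18956) + (-0.17428) + (-0.13964) + (-0.22908) + (-0.21684) + (-0.33253) + (-0.21684)) = 1.49878.
With S = 7 species, ln S = 1.94591, so J = 1.49878/1.94591 = 0.77022, i.e. 0.770 to 3 decimal places.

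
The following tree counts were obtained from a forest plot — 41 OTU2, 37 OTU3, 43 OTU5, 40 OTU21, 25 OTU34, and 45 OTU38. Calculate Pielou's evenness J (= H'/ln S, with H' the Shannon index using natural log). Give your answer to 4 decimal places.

0.9913

Total N = 41+37+43+40+25+45 = 231, so the proportions are 0.177489, 0.160173, 0.186147, 0.17316, 0.108225, 0.194805 (working shown to 6 dp, full precision carried).
H' = −Σ pᵢ ln pᵢ = −((-0.306851) + (-0.293357) + (-0.312954) + (-0.303643) + (-0.240643) + (-0.318654)) = 1.776102.
With S = 6 species, ln S = 1.791759, so J = 1.776102/1.791759 = 0.991261, i.e. 0.9913 to 4 decimal places.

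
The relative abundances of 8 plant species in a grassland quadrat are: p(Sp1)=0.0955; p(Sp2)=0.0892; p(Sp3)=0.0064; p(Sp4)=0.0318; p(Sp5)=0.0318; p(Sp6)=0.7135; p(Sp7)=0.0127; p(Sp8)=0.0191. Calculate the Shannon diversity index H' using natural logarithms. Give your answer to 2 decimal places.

Each pᵢ ln pᵢ term (working shown to 4 dp, full precision carried): 0.0955×(-2.3486)=-0.2243, 0.0892×(-2.4169)=-0.2156, 0.0064×(-5.0515)=-0.0323, 0.0318×(-3.4483)=-0.1097, 0.0318×(-3.4483)=-0.1097, 0.7135×(-0.3376)=-0.2409, 0.0127×(-4.3662)=-0.0555, 0.0191×(-3.9581)=-0.0756.
Sum = -1.0634, so H' = 1.06.

1.06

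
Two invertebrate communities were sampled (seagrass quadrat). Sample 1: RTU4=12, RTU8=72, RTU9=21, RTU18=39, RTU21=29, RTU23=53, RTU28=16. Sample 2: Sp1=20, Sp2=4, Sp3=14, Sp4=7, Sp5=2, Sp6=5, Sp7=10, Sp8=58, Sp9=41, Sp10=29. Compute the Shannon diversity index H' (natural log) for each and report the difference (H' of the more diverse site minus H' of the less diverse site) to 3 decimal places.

Sample 1: N=242, proportions 0.04959, 0.29752, 0.08678, 0.16116, 0.11983, 0.21901, 0.06612, giving H' = 1.78236 (working shown to 5 dp, full precision carried).
Sample 2: N=190, proportions 0.10526, 0.02105, 0.07368, 0.03684, 0.01053, 0.02632, 0.05263, 0.30526, 0.21579, 0.15263, giving H' = 1.91070.
Difference = |1.78236 − 1.91070| = 0.12834, i.e. 0.128 to 3 decimal places.

0.128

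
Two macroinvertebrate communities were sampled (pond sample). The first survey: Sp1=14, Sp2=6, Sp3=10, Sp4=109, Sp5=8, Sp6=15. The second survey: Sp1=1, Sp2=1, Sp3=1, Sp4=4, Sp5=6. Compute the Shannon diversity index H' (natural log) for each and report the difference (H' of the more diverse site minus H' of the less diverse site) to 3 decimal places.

The first survey: N=162, proportions 0.08642, 0.037037, 0.061728, 0.67284, 0.049383, 0.092593, giving H' = 1.141075 (working shown to 6 dp, full precision carried).
The second survey: N=13, proportions 0.076923, 0.076923, 0.076923, 0.307692, 0.461538, giving H' = 1.311431.
Difference = |1.141075 − 1.311431| = 0.170356, i.e. 0.170 to 3 decimal places.

0.170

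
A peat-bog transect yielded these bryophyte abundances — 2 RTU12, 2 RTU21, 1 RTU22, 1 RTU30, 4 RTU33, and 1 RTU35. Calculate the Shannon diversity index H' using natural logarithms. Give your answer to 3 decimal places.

1.642

Total N = 2+2+1+1+4+1 = 11, so the proportions are 0.18182, 0.18182, 0.09091, 0.09091, 0.36364, 0.09091 (working shown to 5 dp, full precision carried).
Each pᵢ ln pᵢ term: 0.18182×(-1.70475)=-0.30995, 0.18182×(-1.70475)=-0.30995, 0.09091×(-2.39790)=-0.21799, 0.09091×(-2.39790)=-0.21799, 0.36364×(-1.01160)=-0.36785, 0.09091×(-2.39790)=-0.21799.
Sum = -1.64173, so H' = 1.642.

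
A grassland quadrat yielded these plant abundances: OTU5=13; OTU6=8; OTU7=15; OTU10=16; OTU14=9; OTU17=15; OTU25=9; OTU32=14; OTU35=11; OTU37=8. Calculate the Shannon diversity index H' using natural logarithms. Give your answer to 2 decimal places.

2.27

Total N = 13+8+15+16+9+15+9+14+11+8 = 118, so the proportions are 0.1102, 0.0678, 0.1271, 0.1356, 0.0763, 0.1271, 0.0763, 0.1186, 0.0932, 0.0678 (working shown to 4 dp, full precision carried).
Each pᵢ ln pᵢ term: 0.1102×(-2.2057)=-0.2430, 0.0678×(-2.6912)=-0.1825, 0.1271×(-2.0626)=-0.2622, 0.1356×(-1.9981)=-0.2709, 0.0763×(-2.5735)=-0.1963, 0.1271×(-2.0626)=-0.2622, 0.0763×(-2.5735)=-0.1963, 0.1186×(-2.1316)=-0.2529, 0.0932×(-2.3728)=-0.2212, 0.0678×(-2.6912)=-0.1825.
Sum = -2.2699, so H' = 2.27.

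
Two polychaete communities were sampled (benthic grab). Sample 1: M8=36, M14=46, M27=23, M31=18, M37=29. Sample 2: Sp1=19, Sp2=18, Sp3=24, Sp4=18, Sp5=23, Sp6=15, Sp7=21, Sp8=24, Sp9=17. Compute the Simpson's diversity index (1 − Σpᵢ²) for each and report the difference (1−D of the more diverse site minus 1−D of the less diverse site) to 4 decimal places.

Sample 1: N=152, proportions 0.2368421, 0.3026316, 0.1513158, 0.1184211, 0.1907895, giving 1−D = 0.7789993 (working shown to 7 dp, full precision carried).
Sample 2: N=179, proportions 0.1061453, 0.1005587, 0.1340782, 0.1005587, 0.1284916, 0.0837989, 0.1173184, 0.1340782, 0.0949721, giving 1−D = 0.8862395.
Difference = |0.7789993 − 0.8862395| = 0.1072402, i.e. 0.1072 to 4 decimal places.

0.1072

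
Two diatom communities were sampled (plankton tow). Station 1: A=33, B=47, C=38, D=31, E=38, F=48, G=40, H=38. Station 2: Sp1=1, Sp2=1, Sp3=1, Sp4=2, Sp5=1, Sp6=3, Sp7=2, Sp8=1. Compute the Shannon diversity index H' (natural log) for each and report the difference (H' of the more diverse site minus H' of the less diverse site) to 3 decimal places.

0.090

Station 1: N=313, proportions 0.105431, 0.15016, 0.121406, 0.099042, 0.121406, 0.153355, 0.127796, 0.121406, giving H' = 2.069357 (working shown to 6 dp, full precision carried).
Station 2: N=12, proportions 0.083333, 0.083333, 0.083333, 0.166667, 0.083333, 0.25, 0.166667, 0.083333, giving H' = 1.979205.
Difference = |2.069357 − 1.979205| = 0.090152, i.e. 0.090 to 3 decimal places.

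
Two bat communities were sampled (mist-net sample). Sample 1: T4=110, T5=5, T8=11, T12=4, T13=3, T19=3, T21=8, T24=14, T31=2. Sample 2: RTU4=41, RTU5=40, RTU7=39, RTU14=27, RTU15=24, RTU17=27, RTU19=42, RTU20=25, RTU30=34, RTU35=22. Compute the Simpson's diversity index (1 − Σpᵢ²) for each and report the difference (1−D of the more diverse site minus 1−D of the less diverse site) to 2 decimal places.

Sample 1: N=160, proportions 0.6875, 0.0312, 0.0688, 0.025, 0.0187, 0.0187, 0.05, 0.0875, 0.0125, giving 1−D = 0.5100 (working shown to 4 dp, full precision carried).
Sample 2: N=321, proportions 0.1277, 0.1246, 0.1215, 0.0841, 0.0748, 0.0841, 0.1308, 0.0779, 0.1059, 0.0685, giving 1−D = 0.8946.
Difference = |0.5100 − 0.8946| = 0.3846, i.e. 0.38 to 2 decimal places.

0.38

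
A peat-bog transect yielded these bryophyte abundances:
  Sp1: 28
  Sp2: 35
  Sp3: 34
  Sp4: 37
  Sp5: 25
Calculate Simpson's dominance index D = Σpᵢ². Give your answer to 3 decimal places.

0.204

Total N = 28+35+34+37+25 = 159, so the proportions are 0.1761, 0.22013, 0.21384, 0.2327, 0.15723 (working shown to 5 dp, full precision carried).
D = 0.1761² + 0.22013² + 0.21384² + 0.2327² + 0.15723² = 0.03101 + 0.04846 + 0.04573 + 0.05415 + 0.02472 = 0.20407.
To 3 decimal places, D = 0.204.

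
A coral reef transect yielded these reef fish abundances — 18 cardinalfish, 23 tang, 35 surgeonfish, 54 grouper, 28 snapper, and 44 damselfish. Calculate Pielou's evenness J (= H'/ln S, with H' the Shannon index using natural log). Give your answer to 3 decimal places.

0.963

Total N = 18+23+35+54+28+44 = 202, so the proportions are 0.08911, 0.11386, 0.17327, 0.26733, 0.13861, 0.21782 (working shown to 5 dp, full precision carried).
H' = −Σ pᵢ ln pᵢ = −((-0.21546) + (-0.24740) + (-0.30372) + (-0.35268) + (-0.27391) + (-0.33198)) = 1.72514.
With S = 6 species, ln S = 1.79176, so J = 1.72514/1.79176 = 0.96282, i.e. 0.963 to 3 decimal places.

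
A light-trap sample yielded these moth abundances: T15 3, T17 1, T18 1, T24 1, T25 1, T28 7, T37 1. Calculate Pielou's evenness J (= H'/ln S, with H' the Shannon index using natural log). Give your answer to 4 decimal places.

0.8121

Total N = 3+1+1+1+1+7+1 = 15, so the proportions are 0.2, 0.066667, 0.066667, 0.066667, 0.066667, 0.466667, 0.066667 (working shown to 6 dp, full precision carried).
H' = −Σ pᵢ ln pᵢ = −((-0.321888) + (-0.180537) + (-0.180537) + (-0.180537) + (-0.180537) + (-0.355665) + (-0.180537)) = 1.580236.
With S = 7 species, ln S = 1.945910, so J = 1.580236/1.945910 = 0.812081, i.e. 0.8121 to 4 decimal places.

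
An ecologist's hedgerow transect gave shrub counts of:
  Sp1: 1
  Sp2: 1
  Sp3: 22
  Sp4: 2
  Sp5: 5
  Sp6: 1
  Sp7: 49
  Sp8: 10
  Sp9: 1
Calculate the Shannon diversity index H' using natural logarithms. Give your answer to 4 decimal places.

Total N = 1+1+22+2+5+1+49+10+1 = 92, so the proportions are 0.01087, 0.01087, 0.23913, 0.021739, 0.054348, 0.01087, 0.532609, 0.108696, 0.01087 (working shown to 6 dp, full precision carried).
Each pᵢ ln pᵢ term: 0.01087×(-4.521789)=-0.049150, 0.01087×(-4.521789)=-0.049150, 0.23913×(-1.430746)=-0.342135, 0.021739×(-3.828641)=-0.083231, 0.054348×(-2.912351)=-0.158280, 0.01087×(-4.521789)=-0.049150, 0.532609×(-0.629968)=-0.335527, 0.108696×(-2.219203)=-0.241218, 0.01087×(-4.521789)=-0.049150.
Sum = -1.356990, so H' = 1.3570.

1.3570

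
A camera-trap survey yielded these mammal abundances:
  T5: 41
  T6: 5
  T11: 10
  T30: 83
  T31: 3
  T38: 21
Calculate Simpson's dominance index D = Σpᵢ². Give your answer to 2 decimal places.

Total N = 41+5+10+83+3+21 = 163, so the proportions are 0.2515, 0.0307, 0.0613, 0.5092, 0.0184, 0.1288 (working shown to 4 dp, full precision carried).
D = 0.2515² + 0.0307² + 0.0613² + 0.5092² + 0.0184² + 0.1288² = 0.0633 + 0.0009 + 0.0038 + 0.2593 + 0.0003 + 0.0166 = 0.3442.
To 2 decimal places, D = 0.34.

0.34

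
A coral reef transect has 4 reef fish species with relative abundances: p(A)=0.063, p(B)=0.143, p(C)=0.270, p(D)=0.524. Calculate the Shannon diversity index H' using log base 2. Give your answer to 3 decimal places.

1.651

Each pᵢ log₂ pᵢ term (working shown to 5 dp, full precision carried): 0.063×(-3.98850)=-0.25128, 0.143×(-2.80591)=-0.40125, 0.27×(-1.88897)=-0.51002, 0.524×(-0.93236)=-0.48856.
Sum = -1.65110, so H' = 1.651.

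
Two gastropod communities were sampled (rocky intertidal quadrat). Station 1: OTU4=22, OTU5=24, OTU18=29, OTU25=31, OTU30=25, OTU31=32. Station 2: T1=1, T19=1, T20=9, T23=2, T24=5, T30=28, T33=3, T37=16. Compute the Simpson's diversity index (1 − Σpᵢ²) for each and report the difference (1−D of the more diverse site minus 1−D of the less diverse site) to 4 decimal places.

0.1050

Station 1: N=163, proportions 0.134969, 0.147239, 0.177914, 0.190184, 0.153374, 0.196319, giving 1−D = 0.830216 (working shown to 6 dp, full precision carried).
Station 2: N=65, proportions 0.015385, 0.015385, 0.138462, 0.030769, 0.076923, 0.430769, 0.046154, 0.246154, giving 1−D = 0.725207.
Difference = |0.830216 − 0.725207| = 0.105009, i.e. 0.1050 to 4 decimal places.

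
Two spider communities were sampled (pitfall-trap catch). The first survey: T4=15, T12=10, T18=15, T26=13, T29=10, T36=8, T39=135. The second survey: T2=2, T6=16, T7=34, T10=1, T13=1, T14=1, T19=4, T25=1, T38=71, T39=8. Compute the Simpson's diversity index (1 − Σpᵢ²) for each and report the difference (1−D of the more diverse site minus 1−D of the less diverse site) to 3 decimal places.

0.112

The first survey: N=206, proportions 0.0728155, 0.0485437, 0.0728155, 0.0631068, 0.0485437, 0.038835, 0.6553398, giving 1−D = 0.5497219 (working shown to 7 dp, full precision carried).
The second survey: N=139, proportions 0.0143885, 0.1151079, 0.2446043, 0.0071942, 0.0071942, 0.0071942, 0.028777, 0.0071942, 0.5107914, 0.057554, giving 1−D = 0.6614564.
Difference = |0.5497219 − 0.6614564| = 0.1117345, i.e. 0.112 to 3 decimal places.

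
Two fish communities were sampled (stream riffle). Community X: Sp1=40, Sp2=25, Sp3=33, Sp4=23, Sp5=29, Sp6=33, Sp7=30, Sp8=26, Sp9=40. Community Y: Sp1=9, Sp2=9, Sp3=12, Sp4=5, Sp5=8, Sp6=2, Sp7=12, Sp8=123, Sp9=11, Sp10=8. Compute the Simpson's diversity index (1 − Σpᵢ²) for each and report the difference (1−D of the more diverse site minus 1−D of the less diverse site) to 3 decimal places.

Community X: N=279, proportions 0.14337, 0.08961, 0.11828, 0.08244, 0.10394, 0.11828, 0.10753, 0.09319, 0.14337, giving 1−D = 0.88503 (working shown to 5 dp, full precision carried).
Community Y: N=199, proportions 0.04523, 0.04523, 0.0603, 0.02513, 0.0402, 0.01005, 0.0603, 0.61809, 0.05528, 0.0402, giving 1−D = 0.59958.
Difference = |0.88503 − 0.59958| = 0.28545, i.e. 0.285 to 3 decimal places.

0.285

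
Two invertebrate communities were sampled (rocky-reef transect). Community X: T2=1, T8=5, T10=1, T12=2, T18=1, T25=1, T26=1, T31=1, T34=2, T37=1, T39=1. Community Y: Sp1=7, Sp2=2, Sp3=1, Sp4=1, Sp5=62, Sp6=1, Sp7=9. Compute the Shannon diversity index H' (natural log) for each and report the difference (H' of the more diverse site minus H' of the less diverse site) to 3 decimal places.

Community X: N=17, proportions 0.0588235, 0.2941176, 0.0588235, 0.1176471, 0.0588235, 0.0588235, 0.0588235, 0.0588235, 0.1176471, 0.0588235, 0.0588235, giving H' = 2.1967558 (working shown to 7 dp, full precision carried).
Community Y: N=83, proportions 0.0843373, 0.0240964, 0.0120482, 0.0120482, 0.746988, 0.0120482, 0.1084337, giving H' = 0.9168524.
Difference = |2.1967558 − 0.9168524| = 1.2799034, i.e. 1.280 to 3 decimal places.

1.280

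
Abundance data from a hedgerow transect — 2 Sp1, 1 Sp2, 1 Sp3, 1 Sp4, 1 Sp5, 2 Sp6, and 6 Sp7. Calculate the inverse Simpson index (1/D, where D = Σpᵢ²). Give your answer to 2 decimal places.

4.08

Total N = 2+1+1+1+1+2+6 = 14, so the proportions are 0.142857, 0.071429, 0.071429, 0.071429, 0.071429, 0.142857, 0.428571 (working shown to 6 dp, full precision carried).
D = 0.142857² + 0.071429² + 0.071429² + 0.071429² + 0.071429² + 0.142857² + 0.428571² = 0.020408 + 0.005102 + 0.005102 + 0.005102 + 0.005102 + 0.020408 + 0.183673 = 0.244898.
So 1/D = 4.0833, i.e. 4.08 to 2 decimal places.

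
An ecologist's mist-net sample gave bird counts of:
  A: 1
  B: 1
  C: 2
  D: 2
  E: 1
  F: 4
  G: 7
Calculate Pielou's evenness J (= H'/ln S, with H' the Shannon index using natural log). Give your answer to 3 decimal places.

0.859

Total N = 1+1+2+2+1+4+7 = 18, so the proportions are 0.05556, 0.05556, 0.11111, 0.11111, 0.05556, 0.22222, 0.38889 (working shown to 5 dp, full precision carried).
H' = −Σ pᵢ ln pᵢ = −((-0.16058) + (-0.16058) + (-0.24414) + (-0.24414) + (-0.16058) + (-0.33424) + (-0.36729)) = 1.67153.
With S = 7 species, ln S = 1.94591, so J = 1.67153/1.94591 = 0.85900, i.e. 0.859 to 3 decimal places.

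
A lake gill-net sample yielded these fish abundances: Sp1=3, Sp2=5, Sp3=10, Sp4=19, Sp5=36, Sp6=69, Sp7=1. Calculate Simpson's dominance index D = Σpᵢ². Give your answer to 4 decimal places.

Total N = 3+5+10+19+36+69+1 = 143, so the proportions are 0.020979, 0.034965, 0.06993, 0.132867, 0.251748, 0.482517, 0.006993 (working shown to 6 dp, full precision carried).
D = 0.020979² + 0.034965² + 0.06993² + 0.132867² + 0.251748² + 0.482517² + 0.006993² = 0.000440 + 0.001223 + 0.004890 + 0.017654 + 0.063377 + 0.232823 + 0.000049 = 0.320456.
To 4 decimal places, D = 0.3205.

0.3205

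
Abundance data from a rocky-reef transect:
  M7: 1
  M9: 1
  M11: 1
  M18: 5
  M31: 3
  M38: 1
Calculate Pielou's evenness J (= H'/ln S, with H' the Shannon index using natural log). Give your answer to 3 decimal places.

Total N = 1+1+1+5+3+1 = 12, so the proportions are 0.08333, 0.08333, 0.08333, 0.41667, 0.25, 0.08333 (working shown to 5 dp, full precision carried).
H' = −Σ pᵢ ln pᵢ = −((-0.20708) + (-0.20708) + (-0.20708) + (-0.36478) + (-0.34657) + (-0.20708)) = 1.53965.
With S = 6 species, ln S = 1.79176, so J = 1.53965/1.79176 = 0.85930, i.e. 0.859 to 3 decimal places.

0.859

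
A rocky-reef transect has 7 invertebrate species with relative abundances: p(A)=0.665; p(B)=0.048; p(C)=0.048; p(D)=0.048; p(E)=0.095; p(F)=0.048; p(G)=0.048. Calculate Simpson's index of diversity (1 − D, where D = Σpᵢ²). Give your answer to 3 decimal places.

0.537

D = 0.665² + 0.048² + 0.048² + 0.048² + 0.095² + 0.048² + 0.048² = 0.44223 + 0.00230 + 0.00230 + 0.00230 + 0.00903 + 0.00230 + 0.00230 = 0.46277 (working shown to 5 dp, full precision carried).
So 1 − D = 0.53723, i.e. 0.537 to 3 decimal places.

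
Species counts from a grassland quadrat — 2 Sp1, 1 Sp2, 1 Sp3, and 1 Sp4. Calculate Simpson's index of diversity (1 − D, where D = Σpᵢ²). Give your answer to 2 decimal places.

Total N = 2+1+1+1 = 5, so the proportions are 0.4, 0.2, 0.2, 0.2 (working shown to 4 dp, full precision carried).
D = 0.4² + 0.2² + 0.2² + 0.2² = 0.1600 + 0.0400 + 0.0400 + 0.0400 = 0.2800.
So 1 − D = 0.7200, i.e. 0.72 to 2 decimal places.

0.72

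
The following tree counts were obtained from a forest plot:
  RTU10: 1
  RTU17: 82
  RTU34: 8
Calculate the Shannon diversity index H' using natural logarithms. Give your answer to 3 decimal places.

0.357

Total N = 1+82+8 = 91, so the proportions are 0.01099, 0.9011, 0.08791 (working shown to 5 dp, full precision carried).
Each pᵢ ln pᵢ term: 0.01099×(-4.51086)=-0.04957, 0.9011×(-0.10414)=-0.09384, 0.08791×(-2.43142)=-0.21375.
Sum = -0.35716, so H' = 0.357.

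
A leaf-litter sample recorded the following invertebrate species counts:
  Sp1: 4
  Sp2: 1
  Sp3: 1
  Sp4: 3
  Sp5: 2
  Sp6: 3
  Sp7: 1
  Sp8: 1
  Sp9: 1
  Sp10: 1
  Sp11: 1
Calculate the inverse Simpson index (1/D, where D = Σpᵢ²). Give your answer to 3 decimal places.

8.022

Total N = 4+1+1+3+2+3+1+1+1+1+1 = 19, so the proportions are 0.2105263, 0.0526316, 0.0526316, 0.1578947, 0.1052632, 0.1578947, 0.0526316, 0.0526316, 0.0526316, 0.0526316, 0.0526316 (working shown to 7 dp, full precision carried).
D = 0.2105263² + 0.0526316² + 0.0526316² + 0.1578947² + 0.1052632² + 0.1578947² + 0.0526316² + 0.0526316² + 0.0526316² + 0.0526316² + 0.0526316² = 0.0443213 + 0.0027701 + 0.0027701 + 0.0249307 + 0.0110803 + 0.0249307 + 0.0027701 + 0.0027701 + 0.0027701 + 0.0027701 + 0.0027701 = 0.1246537.
So 1/D = 8.02222, i.e. 8.022 to 3 decimal places.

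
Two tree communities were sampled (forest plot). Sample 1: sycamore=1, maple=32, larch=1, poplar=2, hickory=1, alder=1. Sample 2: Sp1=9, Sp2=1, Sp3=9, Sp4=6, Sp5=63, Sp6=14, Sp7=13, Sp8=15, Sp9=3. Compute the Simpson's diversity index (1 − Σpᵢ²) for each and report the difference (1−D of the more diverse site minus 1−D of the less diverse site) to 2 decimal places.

Sample 1: N=38, proportions 0.0263, 0.8421, 0.0263, 0.0526, 0.0263, 0.0263, giving 1−D = 0.2853 (working shown to 4 dp, full precision carried).
Sample 2: N=133, proportions 0.0677, 0.0075, 0.0677, 0.0451, 0.4737, 0.1053, 0.0977, 0.1128, 0.0226, giving 1−D = 0.7305.
Difference = |0.2853 − 0.7305| = 0.4452, i.e. 0.45 to 2 decimal places.

0.45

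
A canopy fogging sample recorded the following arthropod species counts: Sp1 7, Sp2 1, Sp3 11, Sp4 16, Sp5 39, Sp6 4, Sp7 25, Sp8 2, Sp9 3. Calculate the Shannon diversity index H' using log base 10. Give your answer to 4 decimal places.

0.7549

Total N = 7+1+11+16+39+4+25+2+3 = 108, so the proportions are 0.064815, 0.009259, 0.101852, 0.148148, 0.361111, 0.037037, 0.231481, 0.018519, 0.027778 (working shown to 6 dp, full precision carried).
Each pᵢ log₁₀ pᵢ term: 0.064815×(-1.188326)=-0.077021, 0.009259×(-2.033424)=-0.018828, 0.101852×(-0.992031)=-0.101040, 0.148148×(-0.829304)=-0.122860, 0.361111×(-0.442359)=-0.159741, 0.037037×(-1.431364)=-0.053013, 0.231481×(-0.635484)=-0.147103, 0.018519×(-1.732394)=-0.032081, 0.027778×(-1.556303)=-0.043231.
Sum = -0.754918, so H' = 0.7549.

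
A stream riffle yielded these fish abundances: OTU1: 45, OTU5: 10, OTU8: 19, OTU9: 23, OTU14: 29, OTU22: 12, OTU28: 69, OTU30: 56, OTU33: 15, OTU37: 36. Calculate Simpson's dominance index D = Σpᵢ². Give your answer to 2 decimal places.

0.14

Total N = 45+10+19+23+29+12+69+56+15+36 = 314, so the proportions are 0.1433, 0.0318, 0.0605, 0.0732, 0.0924, 0.0382, 0.2197, 0.1783, 0.0478, 0.1146 (working shown to 4 dp, full precision carried).
D = 0.1433² + 0.0318² + 0.0605² + 0.0732² + 0.0924² + 0.0382² + 0.2197² + 0.1783² + 0.0478² + 0.1146² = 0.0205 + 0.0010 + 0.0037 + 0.0054 + 0.0085 + 0.0015 + 0.0483 + 0.0318 + 0.0023 + 0.0131 = 0.1361.
To 2 decimal places, D = 0.14.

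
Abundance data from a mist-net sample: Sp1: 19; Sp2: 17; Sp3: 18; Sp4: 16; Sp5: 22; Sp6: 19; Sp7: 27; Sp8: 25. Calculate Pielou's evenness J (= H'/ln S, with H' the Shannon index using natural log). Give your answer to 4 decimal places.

0.9924

Total N = 19+17+18+16+22+19+27+25 = 163, so the proportions are 0.116564, 0.104294, 0.110429, 0.09816, 0.134969, 0.116564, 0.165644, 0.153374 (working shown to 6 dp, full precision carried).
H' = −Σ pᵢ ln pᵢ = −((-0.250533) + (-0.235762) + (-0.243318) + (-0.227844) + (-0.270304) + (-0.250533) + (-0.297814) + (-0.287557)) = 2.063665.
With S = 8 species, ln S = 2.079442, so J = 2.063665/2.079442 = 0.992413, i.e. 0.9924 to 4 decimal places.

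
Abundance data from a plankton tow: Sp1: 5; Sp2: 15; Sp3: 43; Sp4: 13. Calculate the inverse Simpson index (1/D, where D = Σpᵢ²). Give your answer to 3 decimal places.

Total N = 5+15+43+13 = 76, so the proportions are 0.065789, 0.197368, 0.565789, 0.171053 (working shown to 6 dp, full precision carried).
D = 0.065789² + 0.197368² + 0.565789² + 0.171053² = 0.004328 + 0.038954 + 0.320118 + 0.029259 = 0.392659.
So 1/D = 2.54674, i.e. 2.547 to 3 decimal places.

2.547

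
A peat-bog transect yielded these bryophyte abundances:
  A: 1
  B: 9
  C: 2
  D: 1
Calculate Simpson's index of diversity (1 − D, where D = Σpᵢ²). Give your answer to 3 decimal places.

Total N = 1+9+2+1 = 13, so the proportions are 0.07692, 0.69231, 0.15385, 0.07692 (working shown to 5 dp, full precision carried).
D = 0.07692² + 0.69231² + 0.15385² + 0.07692² = 0.00592 + 0.47929 + 0.02367 + 0.00592 = 0.51479.
So 1 − D = 0.48521, i.e. 0.485 to 3 decimal places.

0.485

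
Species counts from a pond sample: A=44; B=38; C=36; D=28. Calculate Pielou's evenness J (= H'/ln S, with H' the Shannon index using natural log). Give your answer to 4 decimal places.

Total N = 44+38+36+28 = 146, so the proportions are 0.30137, 0.260274, 0.246575, 0.191781 (working shown to 6 dp, full precision carried).
H' = −Σ pᵢ ln pᵢ = −((-0.361468) + (-0.350334) + (-0.345227) + (-0.316707)) = 1.373737.
With S = 4 species, ln S = 1.386294, so J = 1.373737/1.386294 = 0.990941, i.e. 0.9909 to 4 decimal places.

0.9909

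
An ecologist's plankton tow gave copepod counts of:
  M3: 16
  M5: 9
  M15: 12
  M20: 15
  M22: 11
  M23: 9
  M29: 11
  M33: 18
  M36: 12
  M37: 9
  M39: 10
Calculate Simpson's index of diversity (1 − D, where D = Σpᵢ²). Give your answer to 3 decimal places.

0.904

Total N = 16+9+12+15+11+9+11+18+12+9+10 = 132, so the proportions are 0.12121, 0.06818, 0.09091, 0.11364, 0.08333, 0.06818, 0.08333, 0.13636, 0.09091, 0.06818, 0.07576 (working shown to 5 dp, full precision carried).
D = 0.12121² + 0.06818² + 0.09091² + 0.11364² + 0.08333² + 0.06818² + 0.08333² + 0.13636² + 0.09091² + 0.06818² + 0.07576² = 0.01469 + 0.00465 + 0.00826 + 0.01291 + 0.00694 + 0.00465 + 0.00694 + 0.01860 + 0.00826 + 0.00465 + 0.00574 = 0.09630.
So 1 − D = 0.90370, i.e. 0.904 to 3 decimal places.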